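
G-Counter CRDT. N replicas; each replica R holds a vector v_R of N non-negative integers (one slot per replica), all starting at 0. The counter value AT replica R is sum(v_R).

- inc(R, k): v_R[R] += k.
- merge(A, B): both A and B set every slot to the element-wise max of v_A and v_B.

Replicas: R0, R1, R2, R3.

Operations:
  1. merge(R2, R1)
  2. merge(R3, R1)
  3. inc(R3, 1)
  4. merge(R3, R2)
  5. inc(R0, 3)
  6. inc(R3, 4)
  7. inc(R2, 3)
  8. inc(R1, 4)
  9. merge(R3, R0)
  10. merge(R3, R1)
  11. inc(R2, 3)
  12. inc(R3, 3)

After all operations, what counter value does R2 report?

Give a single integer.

Op 1: merge R2<->R1 -> R2=(0,0,0,0) R1=(0,0,0,0)
Op 2: merge R3<->R1 -> R3=(0,0,0,0) R1=(0,0,0,0)
Op 3: inc R3 by 1 -> R3=(0,0,0,1) value=1
Op 4: merge R3<->R2 -> R3=(0,0,0,1) R2=(0,0,0,1)
Op 5: inc R0 by 3 -> R0=(3,0,0,0) value=3
Op 6: inc R3 by 4 -> R3=(0,0,0,5) value=5
Op 7: inc R2 by 3 -> R2=(0,0,3,1) value=4
Op 8: inc R1 by 4 -> R1=(0,4,0,0) value=4
Op 9: merge R3<->R0 -> R3=(3,0,0,5) R0=(3,0,0,5)
Op 10: merge R3<->R1 -> R3=(3,4,0,5) R1=(3,4,0,5)
Op 11: inc R2 by 3 -> R2=(0,0,6,1) value=7
Op 12: inc R3 by 3 -> R3=(3,4,0,8) value=15

Answer: 7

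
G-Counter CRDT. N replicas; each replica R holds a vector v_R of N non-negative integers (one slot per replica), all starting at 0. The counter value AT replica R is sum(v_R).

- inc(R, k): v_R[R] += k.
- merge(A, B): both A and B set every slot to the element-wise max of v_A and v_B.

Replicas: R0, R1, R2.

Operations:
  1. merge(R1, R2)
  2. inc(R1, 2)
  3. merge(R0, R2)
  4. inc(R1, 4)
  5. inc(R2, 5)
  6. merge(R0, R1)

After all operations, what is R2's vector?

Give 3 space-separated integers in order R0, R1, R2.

Op 1: merge R1<->R2 -> R1=(0,0,0) R2=(0,0,0)
Op 2: inc R1 by 2 -> R1=(0,2,0) value=2
Op 3: merge R0<->R2 -> R0=(0,0,0) R2=(0,0,0)
Op 4: inc R1 by 4 -> R1=(0,6,0) value=6
Op 5: inc R2 by 5 -> R2=(0,0,5) value=5
Op 6: merge R0<->R1 -> R0=(0,6,0) R1=(0,6,0)

Answer: 0 0 5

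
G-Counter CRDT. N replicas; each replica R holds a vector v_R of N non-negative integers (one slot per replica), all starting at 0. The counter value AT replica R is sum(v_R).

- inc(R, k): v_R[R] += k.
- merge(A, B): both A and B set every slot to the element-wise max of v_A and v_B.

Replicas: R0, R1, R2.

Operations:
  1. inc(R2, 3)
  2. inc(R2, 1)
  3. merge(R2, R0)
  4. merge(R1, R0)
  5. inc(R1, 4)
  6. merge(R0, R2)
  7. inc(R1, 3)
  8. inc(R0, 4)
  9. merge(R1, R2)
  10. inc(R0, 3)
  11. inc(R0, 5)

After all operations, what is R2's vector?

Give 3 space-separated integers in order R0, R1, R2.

Op 1: inc R2 by 3 -> R2=(0,0,3) value=3
Op 2: inc R2 by 1 -> R2=(0,0,4) value=4
Op 3: merge R2<->R0 -> R2=(0,0,4) R0=(0,0,4)
Op 4: merge R1<->R0 -> R1=(0,0,4) R0=(0,0,4)
Op 5: inc R1 by 4 -> R1=(0,4,4) value=8
Op 6: merge R0<->R2 -> R0=(0,0,4) R2=(0,0,4)
Op 7: inc R1 by 3 -> R1=(0,7,4) value=11
Op 8: inc R0 by 4 -> R0=(4,0,4) value=8
Op 9: merge R1<->R2 -> R1=(0,7,4) R2=(0,7,4)
Op 10: inc R0 by 3 -> R0=(7,0,4) value=11
Op 11: inc R0 by 5 -> R0=(12,0,4) value=16

Answer: 0 7 4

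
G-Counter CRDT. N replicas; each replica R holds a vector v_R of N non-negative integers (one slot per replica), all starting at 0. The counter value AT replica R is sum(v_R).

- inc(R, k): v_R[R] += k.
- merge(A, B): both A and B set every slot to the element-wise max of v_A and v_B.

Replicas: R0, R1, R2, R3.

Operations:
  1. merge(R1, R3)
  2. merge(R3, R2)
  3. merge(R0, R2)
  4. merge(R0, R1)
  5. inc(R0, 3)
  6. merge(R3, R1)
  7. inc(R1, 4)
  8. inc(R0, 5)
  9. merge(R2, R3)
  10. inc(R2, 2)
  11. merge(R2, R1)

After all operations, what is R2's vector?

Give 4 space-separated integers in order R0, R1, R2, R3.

Op 1: merge R1<->R3 -> R1=(0,0,0,0) R3=(0,0,0,0)
Op 2: merge R3<->R2 -> R3=(0,0,0,0) R2=(0,0,0,0)
Op 3: merge R0<->R2 -> R0=(0,0,0,0) R2=(0,0,0,0)
Op 4: merge R0<->R1 -> R0=(0,0,0,0) R1=(0,0,0,0)
Op 5: inc R0 by 3 -> R0=(3,0,0,0) value=3
Op 6: merge R3<->R1 -> R3=(0,0,0,0) R1=(0,0,0,0)
Op 7: inc R1 by 4 -> R1=(0,4,0,0) value=4
Op 8: inc R0 by 5 -> R0=(8,0,0,0) value=8
Op 9: merge R2<->R3 -> R2=(0,0,0,0) R3=(0,0,0,0)
Op 10: inc R2 by 2 -> R2=(0,0,2,0) value=2
Op 11: merge R2<->R1 -> R2=(0,4,2,0) R1=(0,4,2,0)

Answer: 0 4 2 0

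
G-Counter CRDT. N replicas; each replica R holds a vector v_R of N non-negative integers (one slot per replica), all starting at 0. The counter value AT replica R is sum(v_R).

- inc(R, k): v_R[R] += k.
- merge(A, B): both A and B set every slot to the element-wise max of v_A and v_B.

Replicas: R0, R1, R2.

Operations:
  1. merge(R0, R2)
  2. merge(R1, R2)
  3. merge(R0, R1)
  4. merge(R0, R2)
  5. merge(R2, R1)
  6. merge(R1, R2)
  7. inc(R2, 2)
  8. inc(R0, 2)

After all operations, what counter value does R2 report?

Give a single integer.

Answer: 2

Derivation:
Op 1: merge R0<->R2 -> R0=(0,0,0) R2=(0,0,0)
Op 2: merge R1<->R2 -> R1=(0,0,0) R2=(0,0,0)
Op 3: merge R0<->R1 -> R0=(0,0,0) R1=(0,0,0)
Op 4: merge R0<->R2 -> R0=(0,0,0) R2=(0,0,0)
Op 5: merge R2<->R1 -> R2=(0,0,0) R1=(0,0,0)
Op 6: merge R1<->R2 -> R1=(0,0,0) R2=(0,0,0)
Op 7: inc R2 by 2 -> R2=(0,0,2) value=2
Op 8: inc R0 by 2 -> R0=(2,0,0) value=2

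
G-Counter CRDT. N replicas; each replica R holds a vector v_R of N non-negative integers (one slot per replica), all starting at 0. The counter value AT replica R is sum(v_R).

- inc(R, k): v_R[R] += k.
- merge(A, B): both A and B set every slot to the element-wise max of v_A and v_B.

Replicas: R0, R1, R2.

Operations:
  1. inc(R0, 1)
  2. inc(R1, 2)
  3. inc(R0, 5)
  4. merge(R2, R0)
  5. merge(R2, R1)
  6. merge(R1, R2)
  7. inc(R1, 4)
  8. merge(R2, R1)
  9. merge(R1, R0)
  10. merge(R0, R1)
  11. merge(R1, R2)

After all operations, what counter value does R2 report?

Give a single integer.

Answer: 12

Derivation:
Op 1: inc R0 by 1 -> R0=(1,0,0) value=1
Op 2: inc R1 by 2 -> R1=(0,2,0) value=2
Op 3: inc R0 by 5 -> R0=(6,0,0) value=6
Op 4: merge R2<->R0 -> R2=(6,0,0) R0=(6,0,0)
Op 5: merge R2<->R1 -> R2=(6,2,0) R1=(6,2,0)
Op 6: merge R1<->R2 -> R1=(6,2,0) R2=(6,2,0)
Op 7: inc R1 by 4 -> R1=(6,6,0) value=12
Op 8: merge R2<->R1 -> R2=(6,6,0) R1=(6,6,0)
Op 9: merge R1<->R0 -> R1=(6,6,0) R0=(6,6,0)
Op 10: merge R0<->R1 -> R0=(6,6,0) R1=(6,6,0)
Op 11: merge R1<->R2 -> R1=(6,6,0) R2=(6,6,0)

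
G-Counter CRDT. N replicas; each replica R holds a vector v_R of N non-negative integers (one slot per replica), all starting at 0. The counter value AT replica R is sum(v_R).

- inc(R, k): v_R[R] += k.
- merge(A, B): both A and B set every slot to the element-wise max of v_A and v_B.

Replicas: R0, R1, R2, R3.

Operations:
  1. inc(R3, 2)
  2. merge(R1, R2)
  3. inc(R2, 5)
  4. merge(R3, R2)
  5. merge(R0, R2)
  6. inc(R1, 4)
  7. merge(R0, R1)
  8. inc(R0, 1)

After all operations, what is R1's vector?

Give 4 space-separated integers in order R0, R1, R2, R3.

Answer: 0 4 5 2

Derivation:
Op 1: inc R3 by 2 -> R3=(0,0,0,2) value=2
Op 2: merge R1<->R2 -> R1=(0,0,0,0) R2=(0,0,0,0)
Op 3: inc R2 by 5 -> R2=(0,0,5,0) value=5
Op 4: merge R3<->R2 -> R3=(0,0,5,2) R2=(0,0,5,2)
Op 5: merge R0<->R2 -> R0=(0,0,5,2) R2=(0,0,5,2)
Op 6: inc R1 by 4 -> R1=(0,4,0,0) value=4
Op 7: merge R0<->R1 -> R0=(0,4,5,2) R1=(0,4,5,2)
Op 8: inc R0 by 1 -> R0=(1,4,5,2) value=12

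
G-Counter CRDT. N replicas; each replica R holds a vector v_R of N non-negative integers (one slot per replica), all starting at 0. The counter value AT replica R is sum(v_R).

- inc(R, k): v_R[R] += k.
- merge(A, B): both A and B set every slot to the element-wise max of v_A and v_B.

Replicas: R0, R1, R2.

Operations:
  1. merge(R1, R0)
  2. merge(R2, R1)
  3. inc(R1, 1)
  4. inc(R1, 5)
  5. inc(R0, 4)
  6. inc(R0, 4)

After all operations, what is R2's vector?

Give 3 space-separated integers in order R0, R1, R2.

Answer: 0 0 0

Derivation:
Op 1: merge R1<->R0 -> R1=(0,0,0) R0=(0,0,0)
Op 2: merge R2<->R1 -> R2=(0,0,0) R1=(0,0,0)
Op 3: inc R1 by 1 -> R1=(0,1,0) value=1
Op 4: inc R1 by 5 -> R1=(0,6,0) value=6
Op 5: inc R0 by 4 -> R0=(4,0,0) value=4
Op 6: inc R0 by 4 -> R0=(8,0,0) value=8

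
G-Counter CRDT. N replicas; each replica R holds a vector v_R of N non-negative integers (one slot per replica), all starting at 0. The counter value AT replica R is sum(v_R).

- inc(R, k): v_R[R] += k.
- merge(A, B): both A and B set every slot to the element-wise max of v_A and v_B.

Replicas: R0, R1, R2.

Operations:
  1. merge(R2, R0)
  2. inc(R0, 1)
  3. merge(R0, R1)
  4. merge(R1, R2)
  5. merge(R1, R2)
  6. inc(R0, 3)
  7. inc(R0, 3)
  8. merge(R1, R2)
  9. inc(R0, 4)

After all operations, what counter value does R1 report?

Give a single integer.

Op 1: merge R2<->R0 -> R2=(0,0,0) R0=(0,0,0)
Op 2: inc R0 by 1 -> R0=(1,0,0) value=1
Op 3: merge R0<->R1 -> R0=(1,0,0) R1=(1,0,0)
Op 4: merge R1<->R2 -> R1=(1,0,0) R2=(1,0,0)
Op 5: merge R1<->R2 -> R1=(1,0,0) R2=(1,0,0)
Op 6: inc R0 by 3 -> R0=(4,0,0) value=4
Op 7: inc R0 by 3 -> R0=(7,0,0) value=7
Op 8: merge R1<->R2 -> R1=(1,0,0) R2=(1,0,0)
Op 9: inc R0 by 4 -> R0=(11,0,0) value=11

Answer: 1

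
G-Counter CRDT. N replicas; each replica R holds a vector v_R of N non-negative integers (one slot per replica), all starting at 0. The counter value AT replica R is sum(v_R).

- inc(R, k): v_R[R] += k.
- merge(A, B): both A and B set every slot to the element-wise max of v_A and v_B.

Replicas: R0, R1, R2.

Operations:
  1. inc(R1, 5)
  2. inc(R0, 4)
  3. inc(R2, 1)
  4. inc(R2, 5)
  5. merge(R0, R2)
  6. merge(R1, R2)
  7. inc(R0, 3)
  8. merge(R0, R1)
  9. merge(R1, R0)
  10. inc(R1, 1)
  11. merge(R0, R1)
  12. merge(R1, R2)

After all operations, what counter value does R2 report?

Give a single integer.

Op 1: inc R1 by 5 -> R1=(0,5,0) value=5
Op 2: inc R0 by 4 -> R0=(4,0,0) value=4
Op 3: inc R2 by 1 -> R2=(0,0,1) value=1
Op 4: inc R2 by 5 -> R2=(0,0,6) value=6
Op 5: merge R0<->R2 -> R0=(4,0,6) R2=(4,0,6)
Op 6: merge R1<->R2 -> R1=(4,5,6) R2=(4,5,6)
Op 7: inc R0 by 3 -> R0=(7,0,6) value=13
Op 8: merge R0<->R1 -> R0=(7,5,6) R1=(7,5,6)
Op 9: merge R1<->R0 -> R1=(7,5,6) R0=(7,5,6)
Op 10: inc R1 by 1 -> R1=(7,6,6) value=19
Op 11: merge R0<->R1 -> R0=(7,6,6) R1=(7,6,6)
Op 12: merge R1<->R2 -> R1=(7,6,6) R2=(7,6,6)

Answer: 19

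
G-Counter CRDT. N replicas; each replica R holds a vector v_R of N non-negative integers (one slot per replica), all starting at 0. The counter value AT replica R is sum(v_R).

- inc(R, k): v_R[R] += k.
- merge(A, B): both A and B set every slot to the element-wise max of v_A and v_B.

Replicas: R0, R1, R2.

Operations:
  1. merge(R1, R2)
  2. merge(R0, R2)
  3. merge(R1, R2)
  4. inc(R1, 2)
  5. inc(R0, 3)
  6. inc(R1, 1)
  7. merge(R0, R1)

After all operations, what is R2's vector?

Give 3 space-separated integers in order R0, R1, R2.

Op 1: merge R1<->R2 -> R1=(0,0,0) R2=(0,0,0)
Op 2: merge R0<->R2 -> R0=(0,0,0) R2=(0,0,0)
Op 3: merge R1<->R2 -> R1=(0,0,0) R2=(0,0,0)
Op 4: inc R1 by 2 -> R1=(0,2,0) value=2
Op 5: inc R0 by 3 -> R0=(3,0,0) value=3
Op 6: inc R1 by 1 -> R1=(0,3,0) value=3
Op 7: merge R0<->R1 -> R0=(3,3,0) R1=(3,3,0)

Answer: 0 0 0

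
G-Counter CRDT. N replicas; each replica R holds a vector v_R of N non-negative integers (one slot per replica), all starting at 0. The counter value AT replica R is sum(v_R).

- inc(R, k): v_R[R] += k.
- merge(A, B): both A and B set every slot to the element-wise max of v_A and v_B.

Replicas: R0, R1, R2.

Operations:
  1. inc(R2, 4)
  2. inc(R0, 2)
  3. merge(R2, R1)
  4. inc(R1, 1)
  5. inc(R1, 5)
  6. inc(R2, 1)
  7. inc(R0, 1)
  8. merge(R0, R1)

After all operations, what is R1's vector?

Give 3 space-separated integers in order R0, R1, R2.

Op 1: inc R2 by 4 -> R2=(0,0,4) value=4
Op 2: inc R0 by 2 -> R0=(2,0,0) value=2
Op 3: merge R2<->R1 -> R2=(0,0,4) R1=(0,0,4)
Op 4: inc R1 by 1 -> R1=(0,1,4) value=5
Op 5: inc R1 by 5 -> R1=(0,6,4) value=10
Op 6: inc R2 by 1 -> R2=(0,0,5) value=5
Op 7: inc R0 by 1 -> R0=(3,0,0) value=3
Op 8: merge R0<->R1 -> R0=(3,6,4) R1=(3,6,4)

Answer: 3 6 4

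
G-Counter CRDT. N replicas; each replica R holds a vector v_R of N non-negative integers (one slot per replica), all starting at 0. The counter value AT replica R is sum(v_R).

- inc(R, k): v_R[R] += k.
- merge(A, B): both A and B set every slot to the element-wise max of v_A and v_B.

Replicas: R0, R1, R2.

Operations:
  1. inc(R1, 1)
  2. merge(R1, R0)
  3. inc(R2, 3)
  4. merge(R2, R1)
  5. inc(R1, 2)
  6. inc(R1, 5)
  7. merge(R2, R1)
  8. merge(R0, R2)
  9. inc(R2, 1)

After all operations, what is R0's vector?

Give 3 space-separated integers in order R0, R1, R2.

Answer: 0 8 3

Derivation:
Op 1: inc R1 by 1 -> R1=(0,1,0) value=1
Op 2: merge R1<->R0 -> R1=(0,1,0) R0=(0,1,0)
Op 3: inc R2 by 3 -> R2=(0,0,3) value=3
Op 4: merge R2<->R1 -> R2=(0,1,3) R1=(0,1,3)
Op 5: inc R1 by 2 -> R1=(0,3,3) value=6
Op 6: inc R1 by 5 -> R1=(0,8,3) value=11
Op 7: merge R2<->R1 -> R2=(0,8,3) R1=(0,8,3)
Op 8: merge R0<->R2 -> R0=(0,8,3) R2=(0,8,3)
Op 9: inc R2 by 1 -> R2=(0,8,4) value=12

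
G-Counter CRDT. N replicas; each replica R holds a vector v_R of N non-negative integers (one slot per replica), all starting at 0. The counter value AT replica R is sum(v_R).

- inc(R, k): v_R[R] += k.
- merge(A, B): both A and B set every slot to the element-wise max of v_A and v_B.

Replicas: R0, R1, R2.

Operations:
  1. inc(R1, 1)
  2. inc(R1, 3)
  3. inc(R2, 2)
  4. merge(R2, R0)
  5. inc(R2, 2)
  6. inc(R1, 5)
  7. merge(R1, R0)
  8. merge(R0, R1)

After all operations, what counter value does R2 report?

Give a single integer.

Op 1: inc R1 by 1 -> R1=(0,1,0) value=1
Op 2: inc R1 by 3 -> R1=(0,4,0) value=4
Op 3: inc R2 by 2 -> R2=(0,0,2) value=2
Op 4: merge R2<->R0 -> R2=(0,0,2) R0=(0,0,2)
Op 5: inc R2 by 2 -> R2=(0,0,4) value=4
Op 6: inc R1 by 5 -> R1=(0,9,0) value=9
Op 7: merge R1<->R0 -> R1=(0,9,2) R0=(0,9,2)
Op 8: merge R0<->R1 -> R0=(0,9,2) R1=(0,9,2)

Answer: 4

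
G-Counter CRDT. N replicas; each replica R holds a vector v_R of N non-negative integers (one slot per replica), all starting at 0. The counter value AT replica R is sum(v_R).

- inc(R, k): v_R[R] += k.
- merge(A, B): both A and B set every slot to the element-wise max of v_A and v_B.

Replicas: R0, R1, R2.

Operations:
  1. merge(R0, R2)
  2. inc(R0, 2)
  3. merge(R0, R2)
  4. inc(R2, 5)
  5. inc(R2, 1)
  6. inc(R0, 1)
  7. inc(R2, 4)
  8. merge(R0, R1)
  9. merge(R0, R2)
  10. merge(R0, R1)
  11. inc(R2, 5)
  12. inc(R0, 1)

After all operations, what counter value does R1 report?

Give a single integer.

Op 1: merge R0<->R2 -> R0=(0,0,0) R2=(0,0,0)
Op 2: inc R0 by 2 -> R0=(2,0,0) value=2
Op 3: merge R0<->R2 -> R0=(2,0,0) R2=(2,0,0)
Op 4: inc R2 by 5 -> R2=(2,0,5) value=7
Op 5: inc R2 by 1 -> R2=(2,0,6) value=8
Op 6: inc R0 by 1 -> R0=(3,0,0) value=3
Op 7: inc R2 by 4 -> R2=(2,0,10) value=12
Op 8: merge R0<->R1 -> R0=(3,0,0) R1=(3,0,0)
Op 9: merge R0<->R2 -> R0=(3,0,10) R2=(3,0,10)
Op 10: merge R0<->R1 -> R0=(3,0,10) R1=(3,0,10)
Op 11: inc R2 by 5 -> R2=(3,0,15) value=18
Op 12: inc R0 by 1 -> R0=(4,0,10) value=14

Answer: 13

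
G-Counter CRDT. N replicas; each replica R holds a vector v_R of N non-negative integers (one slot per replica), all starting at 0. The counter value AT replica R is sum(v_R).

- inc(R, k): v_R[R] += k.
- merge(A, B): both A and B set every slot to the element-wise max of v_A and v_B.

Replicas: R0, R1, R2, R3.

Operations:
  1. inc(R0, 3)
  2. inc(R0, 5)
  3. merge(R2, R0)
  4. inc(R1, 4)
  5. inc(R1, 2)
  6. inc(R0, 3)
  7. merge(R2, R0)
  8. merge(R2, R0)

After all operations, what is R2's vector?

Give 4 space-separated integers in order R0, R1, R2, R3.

Answer: 11 0 0 0

Derivation:
Op 1: inc R0 by 3 -> R0=(3,0,0,0) value=3
Op 2: inc R0 by 5 -> R0=(8,0,0,0) value=8
Op 3: merge R2<->R0 -> R2=(8,0,0,0) R0=(8,0,0,0)
Op 4: inc R1 by 4 -> R1=(0,4,0,0) value=4
Op 5: inc R1 by 2 -> R1=(0,6,0,0) value=6
Op 6: inc R0 by 3 -> R0=(11,0,0,0) value=11
Op 7: merge R2<->R0 -> R2=(11,0,0,0) R0=(11,0,0,0)
Op 8: merge R2<->R0 -> R2=(11,0,0,0) R0=(11,0,0,0)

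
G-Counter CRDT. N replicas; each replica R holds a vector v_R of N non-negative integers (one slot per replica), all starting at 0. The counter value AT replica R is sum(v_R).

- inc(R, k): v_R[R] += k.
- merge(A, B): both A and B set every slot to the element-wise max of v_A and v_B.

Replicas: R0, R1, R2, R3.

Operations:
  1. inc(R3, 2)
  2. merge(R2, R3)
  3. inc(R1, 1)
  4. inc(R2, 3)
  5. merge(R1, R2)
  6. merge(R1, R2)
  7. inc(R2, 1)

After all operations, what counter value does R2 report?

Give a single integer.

Op 1: inc R3 by 2 -> R3=(0,0,0,2) value=2
Op 2: merge R2<->R3 -> R2=(0,0,0,2) R3=(0,0,0,2)
Op 3: inc R1 by 1 -> R1=(0,1,0,0) value=1
Op 4: inc R2 by 3 -> R2=(0,0,3,2) value=5
Op 5: merge R1<->R2 -> R1=(0,1,3,2) R2=(0,1,3,2)
Op 6: merge R1<->R2 -> R1=(0,1,3,2) R2=(0,1,3,2)
Op 7: inc R2 by 1 -> R2=(0,1,4,2) value=7

Answer: 7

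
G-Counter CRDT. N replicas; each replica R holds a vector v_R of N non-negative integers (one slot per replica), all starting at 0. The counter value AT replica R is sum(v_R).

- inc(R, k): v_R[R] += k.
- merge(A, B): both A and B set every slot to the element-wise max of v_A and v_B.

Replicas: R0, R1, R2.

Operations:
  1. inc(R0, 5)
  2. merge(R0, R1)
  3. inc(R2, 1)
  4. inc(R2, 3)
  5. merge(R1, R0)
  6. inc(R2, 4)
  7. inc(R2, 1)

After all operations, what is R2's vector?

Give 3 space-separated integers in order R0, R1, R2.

Answer: 0 0 9

Derivation:
Op 1: inc R0 by 5 -> R0=(5,0,0) value=5
Op 2: merge R0<->R1 -> R0=(5,0,0) R1=(5,0,0)
Op 3: inc R2 by 1 -> R2=(0,0,1) value=1
Op 4: inc R2 by 3 -> R2=(0,0,4) value=4
Op 5: merge R1<->R0 -> R1=(5,0,0) R0=(5,0,0)
Op 6: inc R2 by 4 -> R2=(0,0,8) value=8
Op 7: inc R2 by 1 -> R2=(0,0,9) value=9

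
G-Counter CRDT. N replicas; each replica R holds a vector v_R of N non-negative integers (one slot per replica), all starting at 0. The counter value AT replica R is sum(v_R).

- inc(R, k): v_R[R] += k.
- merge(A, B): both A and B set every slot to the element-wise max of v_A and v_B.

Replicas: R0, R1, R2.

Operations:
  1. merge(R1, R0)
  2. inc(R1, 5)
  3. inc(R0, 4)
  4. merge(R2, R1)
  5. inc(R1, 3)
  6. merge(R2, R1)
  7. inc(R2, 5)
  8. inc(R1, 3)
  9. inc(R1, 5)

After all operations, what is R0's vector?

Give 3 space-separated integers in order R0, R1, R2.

Op 1: merge R1<->R0 -> R1=(0,0,0) R0=(0,0,0)
Op 2: inc R1 by 5 -> R1=(0,5,0) value=5
Op 3: inc R0 by 4 -> R0=(4,0,0) value=4
Op 4: merge R2<->R1 -> R2=(0,5,0) R1=(0,5,0)
Op 5: inc R1 by 3 -> R1=(0,8,0) value=8
Op 6: merge R2<->R1 -> R2=(0,8,0) R1=(0,8,0)
Op 7: inc R2 by 5 -> R2=(0,8,5) value=13
Op 8: inc R1 by 3 -> R1=(0,11,0) value=11
Op 9: inc R1 by 5 -> R1=(0,16,0) value=16

Answer: 4 0 0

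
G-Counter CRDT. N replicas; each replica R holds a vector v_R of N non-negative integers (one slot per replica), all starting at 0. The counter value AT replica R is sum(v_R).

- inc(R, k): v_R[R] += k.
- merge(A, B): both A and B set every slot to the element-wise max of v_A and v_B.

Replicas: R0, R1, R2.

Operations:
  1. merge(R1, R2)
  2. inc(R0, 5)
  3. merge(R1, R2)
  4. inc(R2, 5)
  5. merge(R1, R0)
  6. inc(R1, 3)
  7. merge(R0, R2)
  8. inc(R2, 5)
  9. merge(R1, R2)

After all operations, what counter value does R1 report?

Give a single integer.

Op 1: merge R1<->R2 -> R1=(0,0,0) R2=(0,0,0)
Op 2: inc R0 by 5 -> R0=(5,0,0) value=5
Op 3: merge R1<->R2 -> R1=(0,0,0) R2=(0,0,0)
Op 4: inc R2 by 5 -> R2=(0,0,5) value=5
Op 5: merge R1<->R0 -> R1=(5,0,0) R0=(5,0,0)
Op 6: inc R1 by 3 -> R1=(5,3,0) value=8
Op 7: merge R0<->R2 -> R0=(5,0,5) R2=(5,0,5)
Op 8: inc R2 by 5 -> R2=(5,0,10) value=15
Op 9: merge R1<->R2 -> R1=(5,3,10) R2=(5,3,10)

Answer: 18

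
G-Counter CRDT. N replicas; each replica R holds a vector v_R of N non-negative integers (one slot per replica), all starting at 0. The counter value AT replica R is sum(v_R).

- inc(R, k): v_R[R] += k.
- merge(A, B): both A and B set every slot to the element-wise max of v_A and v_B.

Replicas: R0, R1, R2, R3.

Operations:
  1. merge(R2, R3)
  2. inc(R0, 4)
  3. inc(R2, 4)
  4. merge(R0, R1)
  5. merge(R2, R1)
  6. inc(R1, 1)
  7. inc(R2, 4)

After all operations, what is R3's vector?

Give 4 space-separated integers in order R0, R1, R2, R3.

Answer: 0 0 0 0

Derivation:
Op 1: merge R2<->R3 -> R2=(0,0,0,0) R3=(0,0,0,0)
Op 2: inc R0 by 4 -> R0=(4,0,0,0) value=4
Op 3: inc R2 by 4 -> R2=(0,0,4,0) value=4
Op 4: merge R0<->R1 -> R0=(4,0,0,0) R1=(4,0,0,0)
Op 5: merge R2<->R1 -> R2=(4,0,4,0) R1=(4,0,4,0)
Op 6: inc R1 by 1 -> R1=(4,1,4,0) value=9
Op 7: inc R2 by 4 -> R2=(4,0,8,0) value=12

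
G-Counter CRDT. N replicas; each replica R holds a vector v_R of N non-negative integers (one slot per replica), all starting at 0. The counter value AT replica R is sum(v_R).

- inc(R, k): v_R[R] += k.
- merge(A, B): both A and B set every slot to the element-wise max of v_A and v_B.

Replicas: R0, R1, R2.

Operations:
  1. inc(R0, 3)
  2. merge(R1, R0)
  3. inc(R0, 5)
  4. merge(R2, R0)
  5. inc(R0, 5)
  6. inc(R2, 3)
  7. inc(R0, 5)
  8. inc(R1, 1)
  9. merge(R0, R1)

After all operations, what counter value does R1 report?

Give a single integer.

Op 1: inc R0 by 3 -> R0=(3,0,0) value=3
Op 2: merge R1<->R0 -> R1=(3,0,0) R0=(3,0,0)
Op 3: inc R0 by 5 -> R0=(8,0,0) value=8
Op 4: merge R2<->R0 -> R2=(8,0,0) R0=(8,0,0)
Op 5: inc R0 by 5 -> R0=(13,0,0) value=13
Op 6: inc R2 by 3 -> R2=(8,0,3) value=11
Op 7: inc R0 by 5 -> R0=(18,0,0) value=18
Op 8: inc R1 by 1 -> R1=(3,1,0) value=4
Op 9: merge R0<->R1 -> R0=(18,1,0) R1=(18,1,0)

Answer: 19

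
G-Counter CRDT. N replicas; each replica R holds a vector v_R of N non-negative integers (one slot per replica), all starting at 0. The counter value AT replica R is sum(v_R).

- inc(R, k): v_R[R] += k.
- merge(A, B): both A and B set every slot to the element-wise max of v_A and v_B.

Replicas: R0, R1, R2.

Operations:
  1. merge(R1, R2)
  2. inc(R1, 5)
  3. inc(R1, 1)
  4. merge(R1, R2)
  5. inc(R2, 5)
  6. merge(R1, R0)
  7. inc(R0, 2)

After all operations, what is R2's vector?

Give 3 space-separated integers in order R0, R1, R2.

Answer: 0 6 5

Derivation:
Op 1: merge R1<->R2 -> R1=(0,0,0) R2=(0,0,0)
Op 2: inc R1 by 5 -> R1=(0,5,0) value=5
Op 3: inc R1 by 1 -> R1=(0,6,0) value=6
Op 4: merge R1<->R2 -> R1=(0,6,0) R2=(0,6,0)
Op 5: inc R2 by 5 -> R2=(0,6,5) value=11
Op 6: merge R1<->R0 -> R1=(0,6,0) R0=(0,6,0)
Op 7: inc R0 by 2 -> R0=(2,6,0) value=8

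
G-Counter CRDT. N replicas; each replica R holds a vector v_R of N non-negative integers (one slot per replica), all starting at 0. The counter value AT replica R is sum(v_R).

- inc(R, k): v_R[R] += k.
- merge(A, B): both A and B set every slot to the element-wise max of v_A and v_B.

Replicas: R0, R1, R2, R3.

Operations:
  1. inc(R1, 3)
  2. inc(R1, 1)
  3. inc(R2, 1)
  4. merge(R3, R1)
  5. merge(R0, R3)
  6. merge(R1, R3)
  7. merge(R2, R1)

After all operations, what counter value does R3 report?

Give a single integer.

Op 1: inc R1 by 3 -> R1=(0,3,0,0) value=3
Op 2: inc R1 by 1 -> R1=(0,4,0,0) value=4
Op 3: inc R2 by 1 -> R2=(0,0,1,0) value=1
Op 4: merge R3<->R1 -> R3=(0,4,0,0) R1=(0,4,0,0)
Op 5: merge R0<->R3 -> R0=(0,4,0,0) R3=(0,4,0,0)
Op 6: merge R1<->R3 -> R1=(0,4,0,0) R3=(0,4,0,0)
Op 7: merge R2<->R1 -> R2=(0,4,1,0) R1=(0,4,1,0)

Answer: 4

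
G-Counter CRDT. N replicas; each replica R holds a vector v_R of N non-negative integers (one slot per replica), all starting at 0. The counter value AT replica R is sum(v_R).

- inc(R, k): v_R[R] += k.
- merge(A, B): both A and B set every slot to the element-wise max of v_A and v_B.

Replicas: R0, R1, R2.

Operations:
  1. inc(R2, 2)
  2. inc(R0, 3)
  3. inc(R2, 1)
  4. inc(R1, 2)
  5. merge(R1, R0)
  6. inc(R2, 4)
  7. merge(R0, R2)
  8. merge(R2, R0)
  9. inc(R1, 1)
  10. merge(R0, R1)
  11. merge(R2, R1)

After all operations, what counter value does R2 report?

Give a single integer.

Answer: 13

Derivation:
Op 1: inc R2 by 2 -> R2=(0,0,2) value=2
Op 2: inc R0 by 3 -> R0=(3,0,0) value=3
Op 3: inc R2 by 1 -> R2=(0,0,3) value=3
Op 4: inc R1 by 2 -> R1=(0,2,0) value=2
Op 5: merge R1<->R0 -> R1=(3,2,0) R0=(3,2,0)
Op 6: inc R2 by 4 -> R2=(0,0,7) value=7
Op 7: merge R0<->R2 -> R0=(3,2,7) R2=(3,2,7)
Op 8: merge R2<->R0 -> R2=(3,2,7) R0=(3,2,7)
Op 9: inc R1 by 1 -> R1=(3,3,0) value=6
Op 10: merge R0<->R1 -> R0=(3,3,7) R1=(3,3,7)
Op 11: merge R2<->R1 -> R2=(3,3,7) R1=(3,3,7)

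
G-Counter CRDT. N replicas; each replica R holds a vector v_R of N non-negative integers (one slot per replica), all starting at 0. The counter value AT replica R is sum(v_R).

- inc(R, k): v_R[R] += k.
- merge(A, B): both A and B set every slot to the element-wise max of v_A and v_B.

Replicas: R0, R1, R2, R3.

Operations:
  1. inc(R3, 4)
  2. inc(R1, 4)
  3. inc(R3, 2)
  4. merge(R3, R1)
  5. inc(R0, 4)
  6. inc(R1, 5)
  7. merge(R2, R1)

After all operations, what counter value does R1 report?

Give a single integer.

Op 1: inc R3 by 4 -> R3=(0,0,0,4) value=4
Op 2: inc R1 by 4 -> R1=(0,4,0,0) value=4
Op 3: inc R3 by 2 -> R3=(0,0,0,6) value=6
Op 4: merge R3<->R1 -> R3=(0,4,0,6) R1=(0,4,0,6)
Op 5: inc R0 by 4 -> R0=(4,0,0,0) value=4
Op 6: inc R1 by 5 -> R1=(0,9,0,6) value=15
Op 7: merge R2<->R1 -> R2=(0,9,0,6) R1=(0,9,0,6)

Answer: 15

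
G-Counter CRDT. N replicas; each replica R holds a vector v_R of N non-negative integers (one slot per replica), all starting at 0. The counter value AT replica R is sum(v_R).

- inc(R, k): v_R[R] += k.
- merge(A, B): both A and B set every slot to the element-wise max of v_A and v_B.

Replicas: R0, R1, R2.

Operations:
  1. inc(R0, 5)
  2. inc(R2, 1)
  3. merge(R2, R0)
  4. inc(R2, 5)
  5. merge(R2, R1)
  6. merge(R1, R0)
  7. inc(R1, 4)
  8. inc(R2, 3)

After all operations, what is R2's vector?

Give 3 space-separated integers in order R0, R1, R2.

Answer: 5 0 9

Derivation:
Op 1: inc R0 by 5 -> R0=(5,0,0) value=5
Op 2: inc R2 by 1 -> R2=(0,0,1) value=1
Op 3: merge R2<->R0 -> R2=(5,0,1) R0=(5,0,1)
Op 4: inc R2 by 5 -> R2=(5,0,6) value=11
Op 5: merge R2<->R1 -> R2=(5,0,6) R1=(5,0,6)
Op 6: merge R1<->R0 -> R1=(5,0,6) R0=(5,0,6)
Op 7: inc R1 by 4 -> R1=(5,4,6) value=15
Op 8: inc R2 by 3 -> R2=(5,0,9) value=14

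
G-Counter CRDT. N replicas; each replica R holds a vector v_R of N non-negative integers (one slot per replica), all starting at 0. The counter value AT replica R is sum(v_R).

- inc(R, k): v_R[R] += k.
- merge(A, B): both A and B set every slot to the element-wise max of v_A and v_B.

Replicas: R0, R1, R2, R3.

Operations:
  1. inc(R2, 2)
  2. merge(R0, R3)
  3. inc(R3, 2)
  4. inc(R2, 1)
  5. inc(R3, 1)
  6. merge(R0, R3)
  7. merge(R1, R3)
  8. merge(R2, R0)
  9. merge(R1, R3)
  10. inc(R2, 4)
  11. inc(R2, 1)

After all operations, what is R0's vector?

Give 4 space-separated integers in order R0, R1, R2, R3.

Op 1: inc R2 by 2 -> R2=(0,0,2,0) value=2
Op 2: merge R0<->R3 -> R0=(0,0,0,0) R3=(0,0,0,0)
Op 3: inc R3 by 2 -> R3=(0,0,0,2) value=2
Op 4: inc R2 by 1 -> R2=(0,0,3,0) value=3
Op 5: inc R3 by 1 -> R3=(0,0,0,3) value=3
Op 6: merge R0<->R3 -> R0=(0,0,0,3) R3=(0,0,0,3)
Op 7: merge R1<->R3 -> R1=(0,0,0,3) R3=(0,0,0,3)
Op 8: merge R2<->R0 -> R2=(0,0,3,3) R0=(0,0,3,3)
Op 9: merge R1<->R3 -> R1=(0,0,0,3) R3=(0,0,0,3)
Op 10: inc R2 by 4 -> R2=(0,0,7,3) value=10
Op 11: inc R2 by 1 -> R2=(0,0,8,3) value=11

Answer: 0 0 3 3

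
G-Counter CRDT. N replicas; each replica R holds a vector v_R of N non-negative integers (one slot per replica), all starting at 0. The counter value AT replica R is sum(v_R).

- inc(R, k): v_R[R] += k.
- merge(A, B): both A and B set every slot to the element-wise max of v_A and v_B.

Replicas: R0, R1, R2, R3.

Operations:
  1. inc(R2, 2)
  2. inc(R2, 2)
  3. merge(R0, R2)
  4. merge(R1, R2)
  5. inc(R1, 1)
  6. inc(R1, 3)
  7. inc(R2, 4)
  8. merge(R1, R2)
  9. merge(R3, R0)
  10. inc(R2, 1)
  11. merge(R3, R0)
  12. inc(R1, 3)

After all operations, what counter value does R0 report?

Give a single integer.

Answer: 4

Derivation:
Op 1: inc R2 by 2 -> R2=(0,0,2,0) value=2
Op 2: inc R2 by 2 -> R2=(0,0,4,0) value=4
Op 3: merge R0<->R2 -> R0=(0,0,4,0) R2=(0,0,4,0)
Op 4: merge R1<->R2 -> R1=(0,0,4,0) R2=(0,0,4,0)
Op 5: inc R1 by 1 -> R1=(0,1,4,0) value=5
Op 6: inc R1 by 3 -> R1=(0,4,4,0) value=8
Op 7: inc R2 by 4 -> R2=(0,0,8,0) value=8
Op 8: merge R1<->R2 -> R1=(0,4,8,0) R2=(0,4,8,0)
Op 9: merge R3<->R0 -> R3=(0,0,4,0) R0=(0,0,4,0)
Op 10: inc R2 by 1 -> R2=(0,4,9,0) value=13
Op 11: merge R3<->R0 -> R3=(0,0,4,0) R0=(0,0,4,0)
Op 12: inc R1 by 3 -> R1=(0,7,8,0) value=15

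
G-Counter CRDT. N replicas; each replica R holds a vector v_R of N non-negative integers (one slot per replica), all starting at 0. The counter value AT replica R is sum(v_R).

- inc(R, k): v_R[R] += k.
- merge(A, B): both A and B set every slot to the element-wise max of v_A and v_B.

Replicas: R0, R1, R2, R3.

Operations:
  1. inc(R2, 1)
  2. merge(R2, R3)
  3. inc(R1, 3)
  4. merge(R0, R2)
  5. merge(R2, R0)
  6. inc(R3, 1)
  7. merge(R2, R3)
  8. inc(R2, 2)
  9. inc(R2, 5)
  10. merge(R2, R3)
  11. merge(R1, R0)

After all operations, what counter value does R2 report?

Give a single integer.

Op 1: inc R2 by 1 -> R2=(0,0,1,0) value=1
Op 2: merge R2<->R3 -> R2=(0,0,1,0) R3=(0,0,1,0)
Op 3: inc R1 by 3 -> R1=(0,3,0,0) value=3
Op 4: merge R0<->R2 -> R0=(0,0,1,0) R2=(0,0,1,0)
Op 5: merge R2<->R0 -> R2=(0,0,1,0) R0=(0,0,1,0)
Op 6: inc R3 by 1 -> R3=(0,0,1,1) value=2
Op 7: merge R2<->R3 -> R2=(0,0,1,1) R3=(0,0,1,1)
Op 8: inc R2 by 2 -> R2=(0,0,3,1) value=4
Op 9: inc R2 by 5 -> R2=(0,0,8,1) value=9
Op 10: merge R2<->R3 -> R2=(0,0,8,1) R3=(0,0,8,1)
Op 11: merge R1<->R0 -> R1=(0,3,1,0) R0=(0,3,1,0)

Answer: 9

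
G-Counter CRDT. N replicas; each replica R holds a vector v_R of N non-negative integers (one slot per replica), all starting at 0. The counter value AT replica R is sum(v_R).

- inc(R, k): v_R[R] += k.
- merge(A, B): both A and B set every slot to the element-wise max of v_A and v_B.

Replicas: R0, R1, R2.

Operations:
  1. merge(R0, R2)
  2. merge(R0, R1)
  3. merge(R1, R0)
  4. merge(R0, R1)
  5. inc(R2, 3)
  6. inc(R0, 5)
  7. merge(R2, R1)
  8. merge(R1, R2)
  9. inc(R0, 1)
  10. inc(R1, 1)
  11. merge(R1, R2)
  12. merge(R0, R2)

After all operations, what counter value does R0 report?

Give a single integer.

Op 1: merge R0<->R2 -> R0=(0,0,0) R2=(0,0,0)
Op 2: merge R0<->R1 -> R0=(0,0,0) R1=(0,0,0)
Op 3: merge R1<->R0 -> R1=(0,0,0) R0=(0,0,0)
Op 4: merge R0<->R1 -> R0=(0,0,0) R1=(0,0,0)
Op 5: inc R2 by 3 -> R2=(0,0,3) value=3
Op 6: inc R0 by 5 -> R0=(5,0,0) value=5
Op 7: merge R2<->R1 -> R2=(0,0,3) R1=(0,0,3)
Op 8: merge R1<->R2 -> R1=(0,0,3) R2=(0,0,3)
Op 9: inc R0 by 1 -> R0=(6,0,0) value=6
Op 10: inc R1 by 1 -> R1=(0,1,3) value=4
Op 11: merge R1<->R2 -> R1=(0,1,3) R2=(0,1,3)
Op 12: merge R0<->R2 -> R0=(6,1,3) R2=(6,1,3)

Answer: 10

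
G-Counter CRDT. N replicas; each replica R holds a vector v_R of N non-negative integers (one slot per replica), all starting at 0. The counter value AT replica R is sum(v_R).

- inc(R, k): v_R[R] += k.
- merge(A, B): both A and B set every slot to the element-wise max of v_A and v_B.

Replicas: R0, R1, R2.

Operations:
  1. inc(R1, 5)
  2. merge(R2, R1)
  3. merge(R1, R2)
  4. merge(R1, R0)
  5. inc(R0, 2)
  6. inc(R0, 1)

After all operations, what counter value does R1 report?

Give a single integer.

Answer: 5

Derivation:
Op 1: inc R1 by 5 -> R1=(0,5,0) value=5
Op 2: merge R2<->R1 -> R2=(0,5,0) R1=(0,5,0)
Op 3: merge R1<->R2 -> R1=(0,5,0) R2=(0,5,0)
Op 4: merge R1<->R0 -> R1=(0,5,0) R0=(0,5,0)
Op 5: inc R0 by 2 -> R0=(2,5,0) value=7
Op 6: inc R0 by 1 -> R0=(3,5,0) value=8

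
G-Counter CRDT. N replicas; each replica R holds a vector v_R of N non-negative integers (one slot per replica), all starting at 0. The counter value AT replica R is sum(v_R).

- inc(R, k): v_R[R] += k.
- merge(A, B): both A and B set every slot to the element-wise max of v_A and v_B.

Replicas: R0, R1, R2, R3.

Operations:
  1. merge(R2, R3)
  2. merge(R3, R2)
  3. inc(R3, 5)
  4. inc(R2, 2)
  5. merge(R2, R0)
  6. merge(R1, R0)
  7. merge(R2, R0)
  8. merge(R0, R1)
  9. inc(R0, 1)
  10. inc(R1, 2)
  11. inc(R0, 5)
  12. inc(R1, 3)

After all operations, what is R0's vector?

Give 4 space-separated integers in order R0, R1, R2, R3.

Op 1: merge R2<->R3 -> R2=(0,0,0,0) R3=(0,0,0,0)
Op 2: merge R3<->R2 -> R3=(0,0,0,0) R2=(0,0,0,0)
Op 3: inc R3 by 5 -> R3=(0,0,0,5) value=5
Op 4: inc R2 by 2 -> R2=(0,0,2,0) value=2
Op 5: merge R2<->R0 -> R2=(0,0,2,0) R0=(0,0,2,0)
Op 6: merge R1<->R0 -> R1=(0,0,2,0) R0=(0,0,2,0)
Op 7: merge R2<->R0 -> R2=(0,0,2,0) R0=(0,0,2,0)
Op 8: merge R0<->R1 -> R0=(0,0,2,0) R1=(0,0,2,0)
Op 9: inc R0 by 1 -> R0=(1,0,2,0) value=3
Op 10: inc R1 by 2 -> R1=(0,2,2,0) value=4
Op 11: inc R0 by 5 -> R0=(6,0,2,0) value=8
Op 12: inc R1 by 3 -> R1=(0,5,2,0) value=7

Answer: 6 0 2 0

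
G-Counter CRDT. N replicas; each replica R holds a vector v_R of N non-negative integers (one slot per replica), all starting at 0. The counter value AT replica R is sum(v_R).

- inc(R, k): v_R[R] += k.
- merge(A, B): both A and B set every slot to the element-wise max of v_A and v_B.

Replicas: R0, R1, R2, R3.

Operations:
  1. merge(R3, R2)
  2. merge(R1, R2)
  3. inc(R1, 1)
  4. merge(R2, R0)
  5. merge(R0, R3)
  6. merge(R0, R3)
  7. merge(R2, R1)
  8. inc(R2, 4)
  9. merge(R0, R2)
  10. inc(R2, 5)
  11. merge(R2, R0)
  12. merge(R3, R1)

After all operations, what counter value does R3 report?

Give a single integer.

Answer: 1

Derivation:
Op 1: merge R3<->R2 -> R3=(0,0,0,0) R2=(0,0,0,0)
Op 2: merge R1<->R2 -> R1=(0,0,0,0) R2=(0,0,0,0)
Op 3: inc R1 by 1 -> R1=(0,1,0,0) value=1
Op 4: merge R2<->R0 -> R2=(0,0,0,0) R0=(0,0,0,0)
Op 5: merge R0<->R3 -> R0=(0,0,0,0) R3=(0,0,0,0)
Op 6: merge R0<->R3 -> R0=(0,0,0,0) R3=(0,0,0,0)
Op 7: merge R2<->R1 -> R2=(0,1,0,0) R1=(0,1,0,0)
Op 8: inc R2 by 4 -> R2=(0,1,4,0) value=5
Op 9: merge R0<->R2 -> R0=(0,1,4,0) R2=(0,1,4,0)
Op 10: inc R2 by 5 -> R2=(0,1,9,0) value=10
Op 11: merge R2<->R0 -> R2=(0,1,9,0) R0=(0,1,9,0)
Op 12: merge R3<->R1 -> R3=(0,1,0,0) R1=(0,1,0,0)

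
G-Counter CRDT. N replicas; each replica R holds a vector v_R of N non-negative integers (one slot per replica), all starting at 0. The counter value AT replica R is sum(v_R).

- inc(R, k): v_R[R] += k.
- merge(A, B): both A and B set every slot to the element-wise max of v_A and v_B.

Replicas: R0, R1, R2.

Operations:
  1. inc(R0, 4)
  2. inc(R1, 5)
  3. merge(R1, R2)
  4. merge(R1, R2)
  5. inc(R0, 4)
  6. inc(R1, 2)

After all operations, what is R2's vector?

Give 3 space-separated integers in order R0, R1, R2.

Op 1: inc R0 by 4 -> R0=(4,0,0) value=4
Op 2: inc R1 by 5 -> R1=(0,5,0) value=5
Op 3: merge R1<->R2 -> R1=(0,5,0) R2=(0,5,0)
Op 4: merge R1<->R2 -> R1=(0,5,0) R2=(0,5,0)
Op 5: inc R0 by 4 -> R0=(8,0,0) value=8
Op 6: inc R1 by 2 -> R1=(0,7,0) value=7

Answer: 0 5 0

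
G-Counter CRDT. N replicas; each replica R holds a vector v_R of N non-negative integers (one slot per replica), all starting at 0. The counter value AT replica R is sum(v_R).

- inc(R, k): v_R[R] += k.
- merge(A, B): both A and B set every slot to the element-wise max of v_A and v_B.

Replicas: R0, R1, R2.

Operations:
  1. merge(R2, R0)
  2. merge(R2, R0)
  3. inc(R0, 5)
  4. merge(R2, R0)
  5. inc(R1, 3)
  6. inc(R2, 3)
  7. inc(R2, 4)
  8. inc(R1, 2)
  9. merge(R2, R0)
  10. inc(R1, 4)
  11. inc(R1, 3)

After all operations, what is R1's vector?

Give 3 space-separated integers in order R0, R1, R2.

Op 1: merge R2<->R0 -> R2=(0,0,0) R0=(0,0,0)
Op 2: merge R2<->R0 -> R2=(0,0,0) R0=(0,0,0)
Op 3: inc R0 by 5 -> R0=(5,0,0) value=5
Op 4: merge R2<->R0 -> R2=(5,0,0) R0=(5,0,0)
Op 5: inc R1 by 3 -> R1=(0,3,0) value=3
Op 6: inc R2 by 3 -> R2=(5,0,3) value=8
Op 7: inc R2 by 4 -> R2=(5,0,7) value=12
Op 8: inc R1 by 2 -> R1=(0,5,0) value=5
Op 9: merge R2<->R0 -> R2=(5,0,7) R0=(5,0,7)
Op 10: inc R1 by 4 -> R1=(0,9,0) value=9
Op 11: inc R1 by 3 -> R1=(0,12,0) value=12

Answer: 0 12 0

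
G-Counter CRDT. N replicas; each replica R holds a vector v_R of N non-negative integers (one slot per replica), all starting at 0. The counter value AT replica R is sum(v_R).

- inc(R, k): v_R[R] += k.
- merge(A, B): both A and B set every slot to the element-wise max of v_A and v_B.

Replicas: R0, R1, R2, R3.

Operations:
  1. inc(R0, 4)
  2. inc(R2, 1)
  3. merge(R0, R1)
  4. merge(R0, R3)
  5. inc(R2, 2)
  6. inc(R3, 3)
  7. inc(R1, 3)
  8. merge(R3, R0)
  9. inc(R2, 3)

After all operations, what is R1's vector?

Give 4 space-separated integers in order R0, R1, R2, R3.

Op 1: inc R0 by 4 -> R0=(4,0,0,0) value=4
Op 2: inc R2 by 1 -> R2=(0,0,1,0) value=1
Op 3: merge R0<->R1 -> R0=(4,0,0,0) R1=(4,0,0,0)
Op 4: merge R0<->R3 -> R0=(4,0,0,0) R3=(4,0,0,0)
Op 5: inc R2 by 2 -> R2=(0,0,3,0) value=3
Op 6: inc R3 by 3 -> R3=(4,0,0,3) value=7
Op 7: inc R1 by 3 -> R1=(4,3,0,0) value=7
Op 8: merge R3<->R0 -> R3=(4,0,0,3) R0=(4,0,0,3)
Op 9: inc R2 by 3 -> R2=(0,0,6,0) value=6

Answer: 4 3 0 0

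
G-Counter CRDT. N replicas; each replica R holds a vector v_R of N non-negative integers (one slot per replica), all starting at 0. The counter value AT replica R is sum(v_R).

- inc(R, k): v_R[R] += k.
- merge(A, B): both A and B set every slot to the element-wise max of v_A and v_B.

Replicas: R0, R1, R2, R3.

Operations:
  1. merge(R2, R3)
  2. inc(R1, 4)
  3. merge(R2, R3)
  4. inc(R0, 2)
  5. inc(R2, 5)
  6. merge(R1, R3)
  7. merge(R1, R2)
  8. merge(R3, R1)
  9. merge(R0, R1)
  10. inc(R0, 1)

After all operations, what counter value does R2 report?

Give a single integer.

Answer: 9

Derivation:
Op 1: merge R2<->R3 -> R2=(0,0,0,0) R3=(0,0,0,0)
Op 2: inc R1 by 4 -> R1=(0,4,0,0) value=4
Op 3: merge R2<->R3 -> R2=(0,0,0,0) R3=(0,0,0,0)
Op 4: inc R0 by 2 -> R0=(2,0,0,0) value=2
Op 5: inc R2 by 5 -> R2=(0,0,5,0) value=5
Op 6: merge R1<->R3 -> R1=(0,4,0,0) R3=(0,4,0,0)
Op 7: merge R1<->R2 -> R1=(0,4,5,0) R2=(0,4,5,0)
Op 8: merge R3<->R1 -> R3=(0,4,5,0) R1=(0,4,5,0)
Op 9: merge R0<->R1 -> R0=(2,4,5,0) R1=(2,4,5,0)
Op 10: inc R0 by 1 -> R0=(3,4,5,0) value=12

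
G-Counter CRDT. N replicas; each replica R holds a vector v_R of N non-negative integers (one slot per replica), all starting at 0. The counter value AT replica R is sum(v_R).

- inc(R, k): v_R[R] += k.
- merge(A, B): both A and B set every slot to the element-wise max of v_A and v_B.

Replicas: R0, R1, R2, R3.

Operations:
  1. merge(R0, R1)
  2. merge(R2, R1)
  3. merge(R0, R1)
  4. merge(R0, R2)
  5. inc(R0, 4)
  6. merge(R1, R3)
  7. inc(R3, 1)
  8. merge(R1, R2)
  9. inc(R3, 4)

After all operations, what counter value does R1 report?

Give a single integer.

Answer: 0

Derivation:
Op 1: merge R0<->R1 -> R0=(0,0,0,0) R1=(0,0,0,0)
Op 2: merge R2<->R1 -> R2=(0,0,0,0) R1=(0,0,0,0)
Op 3: merge R0<->R1 -> R0=(0,0,0,0) R1=(0,0,0,0)
Op 4: merge R0<->R2 -> R0=(0,0,0,0) R2=(0,0,0,0)
Op 5: inc R0 by 4 -> R0=(4,0,0,0) value=4
Op 6: merge R1<->R3 -> R1=(0,0,0,0) R3=(0,0,0,0)
Op 7: inc R3 by 1 -> R3=(0,0,0,1) value=1
Op 8: merge R1<->R2 -> R1=(0,0,0,0) R2=(0,0,0,0)
Op 9: inc R3 by 4 -> R3=(0,0,0,5) value=5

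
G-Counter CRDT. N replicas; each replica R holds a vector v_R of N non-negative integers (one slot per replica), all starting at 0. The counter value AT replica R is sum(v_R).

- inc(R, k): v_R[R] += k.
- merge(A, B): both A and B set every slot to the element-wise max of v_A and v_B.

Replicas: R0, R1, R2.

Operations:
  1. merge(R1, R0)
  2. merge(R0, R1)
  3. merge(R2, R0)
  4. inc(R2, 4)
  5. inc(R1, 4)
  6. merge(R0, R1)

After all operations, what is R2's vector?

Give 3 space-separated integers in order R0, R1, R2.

Op 1: merge R1<->R0 -> R1=(0,0,0) R0=(0,0,0)
Op 2: merge R0<->R1 -> R0=(0,0,0) R1=(0,0,0)
Op 3: merge R2<->R0 -> R2=(0,0,0) R0=(0,0,0)
Op 4: inc R2 by 4 -> R2=(0,0,4) value=4
Op 5: inc R1 by 4 -> R1=(0,4,0) value=4
Op 6: merge R0<->R1 -> R0=(0,4,0) R1=(0,4,0)

Answer: 0 0 4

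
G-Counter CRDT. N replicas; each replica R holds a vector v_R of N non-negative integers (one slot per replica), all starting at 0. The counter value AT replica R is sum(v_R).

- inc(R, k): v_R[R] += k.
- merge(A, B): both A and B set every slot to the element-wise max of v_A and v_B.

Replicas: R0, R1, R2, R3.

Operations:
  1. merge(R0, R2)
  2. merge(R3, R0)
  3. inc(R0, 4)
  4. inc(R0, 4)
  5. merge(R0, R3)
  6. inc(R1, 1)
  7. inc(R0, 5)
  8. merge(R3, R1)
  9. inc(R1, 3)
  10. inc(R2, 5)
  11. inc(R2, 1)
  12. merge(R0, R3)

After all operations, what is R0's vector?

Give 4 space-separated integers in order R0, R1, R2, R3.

Op 1: merge R0<->R2 -> R0=(0,0,0,0) R2=(0,0,0,0)
Op 2: merge R3<->R0 -> R3=(0,0,0,0) R0=(0,0,0,0)
Op 3: inc R0 by 4 -> R0=(4,0,0,0) value=4
Op 4: inc R0 by 4 -> R0=(8,0,0,0) value=8
Op 5: merge R0<->R3 -> R0=(8,0,0,0) R3=(8,0,0,0)
Op 6: inc R1 by 1 -> R1=(0,1,0,0) value=1
Op 7: inc R0 by 5 -> R0=(13,0,0,0) value=13
Op 8: merge R3<->R1 -> R3=(8,1,0,0) R1=(8,1,0,0)
Op 9: inc R1 by 3 -> R1=(8,4,0,0) value=12
Op 10: inc R2 by 5 -> R2=(0,0,5,0) value=5
Op 11: inc R2 by 1 -> R2=(0,0,6,0) value=6
Op 12: merge R0<->R3 -> R0=(13,1,0,0) R3=(13,1,0,0)

Answer: 13 1 0 0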